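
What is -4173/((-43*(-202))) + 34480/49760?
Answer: 287015/1350673 ≈ 0.21250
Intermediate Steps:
-4173/((-43*(-202))) + 34480/49760 = -4173/8686 + 34480*(1/49760) = -4173*1/8686 + 431/622 = -4173/8686 + 431/622 = 287015/1350673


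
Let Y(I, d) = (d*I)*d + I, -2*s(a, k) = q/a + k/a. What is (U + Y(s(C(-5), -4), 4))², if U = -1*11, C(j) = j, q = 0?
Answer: 7921/25 ≈ 316.84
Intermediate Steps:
s(a, k) = -k/(2*a) (s(a, k) = -(0/a + k/a)/2 = -(0 + k/a)/2 = -k/(2*a))
Y(I, d) = I + I*d² (Y(I, d) = (I*d)*d + I = I*d² + I = I + I*d²)
U = -11
(U + Y(s(C(-5), -4), 4))² = (-11 + (-½*(-4)/(-5))*(1 + 4²))² = (-11 + (-½*(-4)*(-⅕))*(1 + 16))² = (-11 - ⅖*17)² = (-11 - 34/5)² = (-89/5)² = 7921/25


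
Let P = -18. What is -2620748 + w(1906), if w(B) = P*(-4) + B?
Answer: -2618770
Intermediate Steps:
w(B) = 72 + B (w(B) = -18*(-4) + B = 72 + B)
-2620748 + w(1906) = -2620748 + (72 + 1906) = -2620748 + 1978 = -2618770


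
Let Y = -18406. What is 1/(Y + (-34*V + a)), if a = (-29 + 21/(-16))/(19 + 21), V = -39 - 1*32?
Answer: -128/2047073 ≈ -6.2528e-5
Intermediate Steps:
V = -71 (V = -39 - 32 = -71)
a = -97/128 (a = (-29 + 21*(-1/16))/40 = (-29 - 21/16)*(1/40) = -485/16*1/40 = -97/128 ≈ -0.75781)
1/(Y + (-34*V + a)) = 1/(-18406 + (-34*(-71) - 97/128)) = 1/(-18406 + (2414 - 97/128)) = 1/(-18406 + 308895/128) = 1/(-2047073/128) = -128/2047073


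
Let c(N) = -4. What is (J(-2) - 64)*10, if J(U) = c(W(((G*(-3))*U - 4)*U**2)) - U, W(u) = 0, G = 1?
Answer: -660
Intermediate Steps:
J(U) = -4 - U
(J(-2) - 64)*10 = ((-4 - 1*(-2)) - 64)*10 = ((-4 + 2) - 64)*10 = (-2 - 64)*10 = -66*10 = -660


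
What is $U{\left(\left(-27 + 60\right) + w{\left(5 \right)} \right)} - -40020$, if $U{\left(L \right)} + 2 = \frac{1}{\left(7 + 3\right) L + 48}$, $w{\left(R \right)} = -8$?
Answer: $\frac{11925365}{298} \approx 40018.0$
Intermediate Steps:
$U{\left(L \right)} = -2 + \frac{1}{48 + 10 L}$ ($U{\left(L \right)} = -2 + \frac{1}{\left(7 + 3\right) L + 48} = -2 + \frac{1}{10 L + 48} = -2 + \frac{1}{48 + 10 L}$)
$U{\left(\left(-27 + 60\right) + w{\left(5 \right)} \right)} - -40020 = \frac{5 \left(-19 - 4 \left(\left(-27 + 60\right) - 8\right)\right)}{2 \left(24 + 5 \left(\left(-27 + 60\right) - 8\right)\right)} - -40020 = \frac{5 \left(-19 - 4 \left(33 - 8\right)\right)}{2 \left(24 + 5 \left(33 - 8\right)\right)} + 40020 = \frac{5 \left(-19 - 100\right)}{2 \left(24 + 5 \cdot 25\right)} + 40020 = \frac{5 \left(-19 - 100\right)}{2 \left(24 + 125\right)} + 40020 = \frac{5}{2} \cdot \frac{1}{149} \left(-119\right) + 40020 = - \frac{595}{298} + 40020 = \frac{11925365}{298}$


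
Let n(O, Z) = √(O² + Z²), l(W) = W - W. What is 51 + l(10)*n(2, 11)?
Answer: 51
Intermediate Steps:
l(W) = 0
51 + l(10)*n(2, 11) = 51 + 0*√(2² + 11²) = 51 + 0*√(4 + 121) = 51 + 0*√125 = 51 + 0*(5*√5) = 51 + 0 = 51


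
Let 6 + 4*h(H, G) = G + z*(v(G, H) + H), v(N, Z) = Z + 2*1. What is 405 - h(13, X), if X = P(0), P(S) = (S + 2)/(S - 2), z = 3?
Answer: 1543/4 ≈ 385.75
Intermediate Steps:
v(N, Z) = 2 + Z (v(N, Z) = Z + 2 = 2 + Z)
P(S) = (2 + S)/(-2 + S)
X = -1 (X = (2 + 0)/(-2 + 0) = 2/(-2) = -½*2 = -1)
h(H, G) = G/4 + 3*H/2 (h(H, G) = -3/2 + (G + 3*((2 + H) + H))/4 = -3/2 + (G + 3*(2 + 2*H))/4 = -3/2 + (G + (6 + 6*H))/4 = -3/2 + (6 + G + 6*H)/4 = -3/2 + (3/2 + G/4 + 3*H/2) = G/4 + 3*H/2)
405 - h(13, X) = 405 - ((¼)*(-1) + (3/2)*13) = 405 - (-¼ + 39/2) = 405 - 1*77/4 = 405 - 77/4 = 1543/4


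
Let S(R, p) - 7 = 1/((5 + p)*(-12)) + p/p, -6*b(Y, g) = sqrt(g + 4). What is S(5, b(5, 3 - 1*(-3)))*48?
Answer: 34104/89 - 12*sqrt(10)/445 ≈ 383.11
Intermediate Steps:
b(Y, g) = -sqrt(4 + g)/6 (b(Y, g) = -sqrt(g + 4)/6 = -sqrt(4 + g)/6)
S(R, p) = 8 - 1/(12*(5 + p)) (S(R, p) = 7 + (1/((5 + p)*(-12)) + p/p) = 7 + (-1/12/(5 + p) + 1) = 7 + (-1/(12*(5 + p)) + 1) = 7 + (1 - 1/(12*(5 + p))) = 8 - 1/(12*(5 + p)))
S(5, b(5, 3 - 1*(-3)))*48 = ((479 + 96*(-sqrt(4 + (3 - 1*(-3)))/6))/(12*(5 - sqrt(4 + (3 - 1*(-3)))/6)))*48 = ((479 + 96*(-sqrt(4 + (3 + 3))/6))/(12*(5 - sqrt(4 + (3 + 3))/6)))*48 = ((479 + 96*(-sqrt(4 + 6)/6))/(12*(5 - sqrt(4 + 6)/6)))*48 = ((479 + 96*(-sqrt(10)/6))/(12*(5 - sqrt(10)/6)))*48 = ((479 - 16*sqrt(10))/(12*(5 - sqrt(10)/6)))*48 = 4*(479 - 16*sqrt(10))/(5 - sqrt(10)/6)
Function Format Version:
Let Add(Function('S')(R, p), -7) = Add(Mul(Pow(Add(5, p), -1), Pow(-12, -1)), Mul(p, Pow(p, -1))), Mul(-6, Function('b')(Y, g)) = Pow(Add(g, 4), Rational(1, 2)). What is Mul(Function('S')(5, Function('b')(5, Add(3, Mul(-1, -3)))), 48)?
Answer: Add(Rational(34104, 89), Mul(Rational(-12, 445), Pow(10, Rational(1, 2)))) ≈ 383.11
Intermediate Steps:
Function('b')(Y, g) = Mul(Rational(-1, 6), Pow(Add(4, g), Rational(1, 2))) (Function('b')(Y, g) = Mul(Rational(-1, 6), Pow(Add(g, 4), Rational(1, 2))) = Mul(Rational(-1, 6), Pow(Add(4, g), Rational(1, 2))))
Function('S')(R, p) = Add(8, Mul(Rational(-1, 12), Pow(Add(5, p), -1))) (Function('S')(R, p) = Add(7, Add(Mul(Pow(Add(5, p), -1), Pow(-12, -1)), Mul(p, Pow(p, -1)))) = Add(7, Add(Mul(Pow(Add(5, p), -1), Rational(-1, 12)), 1)) = Add(7, Add(Mul(Rational(-1, 12), Pow(Add(5, p), -1)), 1)) = Add(7, Add(1, Mul(Rational(-1, 12), Pow(Add(5, p), -1)))) = Add(8, Mul(Rational(-1, 12), Pow(Add(5, p), -1))))
Mul(Function('S')(5, Function('b')(5, Add(3, Mul(-1, -3)))), 48) = Mul(Mul(Rational(1, 12), Pow(Add(5, Mul(Rational(-1, 6), Pow(Add(4, Add(3, Mul(-1, -3))), Rational(1, 2)))), -1), Add(479, Mul(96, Mul(Rational(-1, 6), Pow(Add(4, Add(3, Mul(-1, -3))), Rational(1, 2)))))), 48) = Mul(Mul(Rational(1, 12), Pow(Add(5, Mul(Rational(-1, 6), Pow(Add(4, Add(3, 3)), Rational(1, 2)))), -1), Add(479, Mul(96, Mul(Rational(-1, 6), Pow(Add(4, Add(3, 3)), Rational(1, 2)))))), 48) = Mul(Mul(Rational(1, 12), Pow(Add(5, Mul(Rational(-1, 6), Pow(Add(4, 6), Rational(1, 2)))), -1), Add(479, Mul(96, Mul(Rational(-1, 6), Pow(Add(4, 6), Rational(1, 2)))))), 48) = Mul(Mul(Rational(1, 12), Pow(Add(5, Mul(Rational(-1, 6), Pow(10, Rational(1, 2)))), -1), Add(479, Mul(96, Mul(Rational(-1, 6), Pow(10, Rational(1, 2)))))), 48) = Mul(Mul(Rational(1, 12), Pow(Add(5, Mul(Rational(-1, 6), Pow(10, Rational(1, 2)))), -1), Add(479, Mul(-16, Pow(10, Rational(1, 2))))), 48) = Mul(4, Pow(Add(5, Mul(Rational(-1, 6), Pow(10, Rational(1, 2)))), -1), Add(479, Mul(-16, Pow(10, Rational(1, 2)))))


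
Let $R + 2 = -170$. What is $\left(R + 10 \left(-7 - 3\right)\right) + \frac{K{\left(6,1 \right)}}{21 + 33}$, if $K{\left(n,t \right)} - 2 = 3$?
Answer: $- \frac{14683}{54} \approx -271.91$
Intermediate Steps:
$K{\left(n,t \right)} = 5$ ($K{\left(n,t \right)} = 2 + 3 = 5$)
$R = -172$ ($R = -2 - 170 = -172$)
$\left(R + 10 \left(-7 - 3\right)\right) + \frac{K{\left(6,1 \right)}}{21 + 33} = \left(-172 + 10 \left(-7 - 3\right)\right) + \frac{1}{21 + 33} \cdot 5 = \left(-172 + 10 \left(-10\right)\right) + \frac{1}{54} \cdot 5 = \left(-172 - 100\right) + \frac{1}{54} \cdot 5 = -272 + \frac{5}{54} = - \frac{14683}{54}$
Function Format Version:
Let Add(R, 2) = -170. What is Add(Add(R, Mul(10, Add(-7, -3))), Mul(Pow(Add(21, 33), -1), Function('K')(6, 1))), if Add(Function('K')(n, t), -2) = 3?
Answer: Rational(-14683, 54) ≈ -271.91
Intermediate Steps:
Function('K')(n, t) = 5 (Function('K')(n, t) = Add(2, 3) = 5)
R = -172 (R = Add(-2, -170) = -172)
Add(Add(R, Mul(10, Add(-7, -3))), Mul(Pow(Add(21, 33), -1), Function('K')(6, 1))) = Add(Add(-172, Mul(10, Add(-7, -3))), Mul(Pow(Add(21, 33), -1), 5)) = Add(Add(-172, Mul(10, -10)), Mul(Pow(54, -1), 5)) = Add(Add(-172, -100), Mul(Rational(1, 54), 5)) = Add(-272, Rational(5, 54)) = Rational(-14683, 54)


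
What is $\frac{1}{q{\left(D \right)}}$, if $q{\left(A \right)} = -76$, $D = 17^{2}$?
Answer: $- \frac{1}{76} \approx -0.013158$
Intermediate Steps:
$D = 289$
$\frac{1}{q{\left(D \right)}} = \frac{1}{-76} = - \frac{1}{76}$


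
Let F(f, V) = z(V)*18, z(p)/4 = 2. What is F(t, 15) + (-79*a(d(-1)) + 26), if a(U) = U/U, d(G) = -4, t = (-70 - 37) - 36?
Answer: 91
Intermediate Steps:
t = -143 (t = -107 - 36 = -143)
z(p) = 8 (z(p) = 4*2 = 8)
a(U) = 1
F(f, V) = 144 (F(f, V) = 8*18 = 144)
F(t, 15) + (-79*a(d(-1)) + 26) = 144 + (-79*1 + 26) = 144 + (-79 + 26) = 144 - 53 = 91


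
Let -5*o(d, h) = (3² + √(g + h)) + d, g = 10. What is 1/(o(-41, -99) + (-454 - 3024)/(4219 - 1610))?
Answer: 862248410/4974758013 + 34034405*I*√89/4974758013 ≈ 0.17332 + 0.064542*I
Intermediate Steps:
o(d, h) = -9/5 - d/5 - √(10 + h)/5 (o(d, h) = -((3² + √(10 + h)) + d)/5 = -((9 + √(10 + h)) + d)/5 = -(9 + d + √(10 + h))/5 = -9/5 - d/5 - √(10 + h)/5)
1/(o(-41, -99) + (-454 - 3024)/(4219 - 1610)) = 1/((-9/5 - ⅕*(-41) - √(10 - 99)/5) + (-454 - 3024)/(4219 - 1610)) = 1/((-9/5 + 41/5 - I*√89/5) - 3478/2609) = 1/((32/5 - I*√89/5) - 3478/2609) = 1/(66098/13045 - I*√89/5)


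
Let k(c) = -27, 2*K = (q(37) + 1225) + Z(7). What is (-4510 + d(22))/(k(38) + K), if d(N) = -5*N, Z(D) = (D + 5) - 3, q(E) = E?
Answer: -9240/1217 ≈ -7.5924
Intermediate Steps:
Z(D) = 2 + D (Z(D) = (5 + D) - 3 = 2 + D)
K = 1271/2 (K = ((37 + 1225) + (2 + 7))/2 = (1262 + 9)/2 = (1/2)*1271 = 1271/2 ≈ 635.50)
(-4510 + d(22))/(k(38) + K) = (-4510 - 5*22)/(-27 + 1271/2) = (-4510 - 110)/(1217/2) = -4620*2/1217 = -9240/1217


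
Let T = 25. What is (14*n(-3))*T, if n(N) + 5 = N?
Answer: -2800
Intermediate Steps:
n(N) = -5 + N
(14*n(-3))*T = (14*(-5 - 3))*25 = (14*(-8))*25 = -112*25 = -2800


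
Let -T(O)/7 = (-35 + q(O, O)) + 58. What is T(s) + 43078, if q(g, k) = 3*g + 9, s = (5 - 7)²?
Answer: 42770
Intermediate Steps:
s = 4 (s = (-2)² = 4)
q(g, k) = 9 + 3*g
T(O) = -224 - 21*O (T(O) = -7*((-35 + (9 + 3*O)) + 58) = -7*((-26 + 3*O) + 58) = -7*(32 + 3*O) = -224 - 21*O)
T(s) + 43078 = (-224 - 21*4) + 43078 = (-224 - 84) + 43078 = -308 + 43078 = 42770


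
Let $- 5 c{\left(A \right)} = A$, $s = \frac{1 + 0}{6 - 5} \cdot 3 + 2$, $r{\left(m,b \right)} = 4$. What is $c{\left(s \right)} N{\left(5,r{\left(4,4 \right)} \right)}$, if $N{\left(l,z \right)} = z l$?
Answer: $-20$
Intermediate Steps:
$N{\left(l,z \right)} = l z$
$s = 5$ ($s = 1 \cdot 1^{-1} \cdot 3 + 2 = 1 \cdot 1 \cdot 3 + 2 = 1 \cdot 3 + 2 = 3 + 2 = 5$)
$c{\left(A \right)} = - \frac{A}{5}$
$c{\left(s \right)} N{\left(5,r{\left(4,4 \right)} \right)} = \left(- \frac{1}{5}\right) 5 \cdot 5 \cdot 4 = \left(-1\right) 20 = -20$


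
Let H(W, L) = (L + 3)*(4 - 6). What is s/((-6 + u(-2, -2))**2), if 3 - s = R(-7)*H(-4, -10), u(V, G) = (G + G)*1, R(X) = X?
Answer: 101/100 ≈ 1.0100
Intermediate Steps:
H(W, L) = -6 - 2*L (H(W, L) = (3 + L)*(-2) = -6 - 2*L)
u(V, G) = 2*G (u(V, G) = (2*G)*1 = 2*G)
s = 101 (s = 3 - (-7)*(-6 - 2*(-10)) = 3 - (-7)*(-6 + 20) = 3 - (-7)*14 = 3 - 1*(-98) = 3 + 98 = 101)
s/((-6 + u(-2, -2))**2) = 101/((-6 + 2*(-2))**2) = 101/((-6 - 4)**2) = 101/((-10)**2) = 101/100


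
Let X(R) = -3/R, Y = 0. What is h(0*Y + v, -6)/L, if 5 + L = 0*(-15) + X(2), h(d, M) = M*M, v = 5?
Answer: -72/13 ≈ -5.5385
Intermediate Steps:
h(d, M) = M**2
L = -13/2 (L = -5 + (0*(-15) - 3/2) = -5 + (0 - 3*1/2) = -5 + (0 - 3/2) = -5 - 3/2 = -13/2 ≈ -6.5000)
h(0*Y + v, -6)/L = (-6)**2/(-13/2) = 36*(-2/13) = -72/13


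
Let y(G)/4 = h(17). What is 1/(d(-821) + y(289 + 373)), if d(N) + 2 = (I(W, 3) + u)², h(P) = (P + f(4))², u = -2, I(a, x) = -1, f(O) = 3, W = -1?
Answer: 1/1607 ≈ 0.00062228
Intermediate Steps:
h(P) = (3 + P)² (h(P) = (P + 3)² = (3 + P)²)
y(G) = 1600 (y(G) = 4*(3 + 17)² = 4*20² = 4*400 = 1600)
d(N) = 7 (d(N) = -2 + (-1 - 2)² = -2 + (-3)² = -2 + 9 = 7)
1/(d(-821) + y(289 + 373)) = 1/(7 + 1600) = 1/1607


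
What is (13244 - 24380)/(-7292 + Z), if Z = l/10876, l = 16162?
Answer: 60557568/39645815 ≈ 1.5275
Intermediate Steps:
Z = 8081/5438 (Z = 16162/10876 = 16162*(1/10876) = 8081/5438 ≈ 1.4860)
(13244 - 24380)/(-7292 + Z) = (13244 - 24380)/(-7292 + 8081/5438) = -11136/(-39645815/5438) = -11136*(-5438/39645815) = 60557568/39645815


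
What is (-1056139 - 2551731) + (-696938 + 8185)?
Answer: -4296623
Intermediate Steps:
(-1056139 - 2551731) + (-696938 + 8185) = -3607870 - 688753 = -4296623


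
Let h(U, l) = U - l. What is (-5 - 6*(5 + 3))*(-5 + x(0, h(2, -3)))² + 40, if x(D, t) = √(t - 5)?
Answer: -1285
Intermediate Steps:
x(D, t) = √(-5 + t)
(-5 - 6*(5 + 3))*(-5 + x(0, h(2, -3)))² + 40 = (-5 - 6*(5 + 3))*(-5 + √(-5 + (2 - 1*(-3))))² + 40 = (-5 - 6*8)*(-5 + √(-5 + (2 + 3)))² + 40 = (-5 - 2*24)*(-5 + √(-5 + 5))² + 40 = (-5 - 48)*(-5 + √0)² + 40 = -53*(-5 + 0)² + 40 = -53*(-5)² + 40 = -53*25 + 40 = -1325 + 40 = -1285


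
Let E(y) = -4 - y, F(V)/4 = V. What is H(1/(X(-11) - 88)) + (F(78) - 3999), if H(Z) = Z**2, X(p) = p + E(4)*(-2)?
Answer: -25399742/6889 ≈ -3687.0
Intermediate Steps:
F(V) = 4*V
X(p) = 16 + p (X(p) = p + (-4 - 1*4)*(-2) = p + (-4 - 4)*(-2) = p - 8*(-2) = p + 16 = 16 + p)
H(1/(X(-11) - 88)) + (F(78) - 3999) = (1/((16 - 11) - 88))**2 + (4*78 - 3999) = (1/(5 - 88))**2 + (312 - 3999) = (1/(-83))**2 - 3687 = (-1/83)**2 - 3687 = 1/6889 - 3687 = -25399742/6889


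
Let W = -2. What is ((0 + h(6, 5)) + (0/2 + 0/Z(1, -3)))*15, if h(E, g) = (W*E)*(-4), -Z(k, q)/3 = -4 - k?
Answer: 720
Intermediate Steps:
Z(k, q) = 12 + 3*k (Z(k, q) = -3*(-4 - k) = 12 + 3*k)
h(E, g) = 8*E (h(E, g) = -2*E*(-4) = 8*E)
((0 + h(6, 5)) + (0/2 + 0/Z(1, -3)))*15 = ((0 + 8*6) + (0/2 + 0/(12 + 3*1)))*15 = ((0 + 48) + (0*(1/2) + 0/(12 + 3)))*15 = (48 + (0 + 0/15))*15 = (48 + (0 + 0*(1/15)))*15 = (48 + (0 + 0))*15 = (48 + 0)*15 = 48*15 = 720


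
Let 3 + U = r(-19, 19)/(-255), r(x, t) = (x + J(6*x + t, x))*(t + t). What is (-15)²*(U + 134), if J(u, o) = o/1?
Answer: 522735/17 ≈ 30749.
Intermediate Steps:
J(u, o) = o (J(u, o) = o*1 = o)
r(x, t) = 4*t*x (r(x, t) = (x + x)*(t + t) = (2*x)*(2*t) = 4*t*x)
U = 679/255 (U = -3 + (4*19*(-19))/(-255) = -3 - 1444*(-1/255) = -3 + 1444/255 = 679/255 ≈ 2.6627)
(-15)²*(U + 134) = (-15)²*(679/255 + 134) = 225*(34849/255) = 522735/17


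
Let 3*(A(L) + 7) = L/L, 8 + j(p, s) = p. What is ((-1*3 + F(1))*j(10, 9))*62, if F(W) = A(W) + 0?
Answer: -3596/3 ≈ -1198.7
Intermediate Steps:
j(p, s) = -8 + p
A(L) = -20/3 (A(L) = -7 + (L/L)/3 = -7 + (1/3)*1 = -7 + 1/3 = -20/3)
F(W) = -20/3 (F(W) = -20/3 + 0 = -20/3)
((-1*3 + F(1))*j(10, 9))*62 = ((-1*3 - 20/3)*(-8 + 10))*62 = ((-3 - 20/3)*2)*62 = -29/3*2*62 = -58/3*62 = -3596/3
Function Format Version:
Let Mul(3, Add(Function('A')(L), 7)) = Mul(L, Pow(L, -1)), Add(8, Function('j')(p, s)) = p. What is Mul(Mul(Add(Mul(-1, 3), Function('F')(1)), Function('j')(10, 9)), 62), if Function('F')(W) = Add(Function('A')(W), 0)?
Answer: Rational(-3596, 3) ≈ -1198.7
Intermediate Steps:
Function('j')(p, s) = Add(-8, p)
Function('A')(L) = Rational(-20, 3) (Function('A')(L) = Add(-7, Mul(Rational(1, 3), Mul(L, Pow(L, -1)))) = Add(-7, Mul(Rational(1, 3), 1)) = Add(-7, Rational(1, 3)) = Rational(-20, 3))
Function('F')(W) = Rational(-20, 3) (Function('F')(W) = Add(Rational(-20, 3), 0) = Rational(-20, 3))
Mul(Mul(Add(Mul(-1, 3), Function('F')(1)), Function('j')(10, 9)), 62) = Mul(Mul(Add(Mul(-1, 3), Rational(-20, 3)), Add(-8, 10)), 62) = Mul(Mul(Add(-3, Rational(-20, 3)), 2), 62) = Mul(Mul(Rational(-29, 3), 2), 62) = Mul(Rational(-58, 3), 62) = Rational(-3596, 3)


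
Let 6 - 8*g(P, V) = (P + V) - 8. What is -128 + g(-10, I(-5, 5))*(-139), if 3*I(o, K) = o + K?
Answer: -545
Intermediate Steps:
I(o, K) = K/3 + o/3 (I(o, K) = (o + K)/3 = (K + o)/3 = K/3 + o/3)
g(P, V) = 7/4 - P/8 - V/8 (g(P, V) = ¾ - ((P + V) - 8)/8 = ¾ - (-8 + P + V)/8 = ¾ + (1 - P/8 - V/8) = 7/4 - P/8 - V/8)
-128 + g(-10, I(-5, 5))*(-139) = -128 + (7/4 - ⅛*(-10) - ((⅓)*5 + (⅓)*(-5))/8)*(-139) = -128 + (7/4 + 5/4 - (5/3 - 5/3)/8)*(-139) = -128 + (7/4 + 5/4 - ⅛*0)*(-139) = -128 + (7/4 + 5/4 + 0)*(-139) = -128 + 3*(-139) = -128 - 417 = -545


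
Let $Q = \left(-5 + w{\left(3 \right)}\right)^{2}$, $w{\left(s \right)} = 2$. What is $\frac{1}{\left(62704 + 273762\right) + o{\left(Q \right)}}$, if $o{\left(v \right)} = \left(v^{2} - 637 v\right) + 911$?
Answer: $\frac{1}{331725} \approx 3.0145 \cdot 10^{-6}$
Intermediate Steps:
$Q = 9$ ($Q = \left(-5 + 2\right)^{2} = \left(-3\right)^{2} = 9$)
$o{\left(v \right)} = 911 + v^{2} - 637 v$
$\frac{1}{\left(62704 + 273762\right) + o{\left(Q \right)}} = \frac{1}{\left(62704 + 273762\right) + \left(911 + 9^{2} - 5733\right)} = \frac{1}{336466 + \left(911 + 81 - 5733\right)} = \frac{1}{336466 - 4741} = \frac{1}{331725}$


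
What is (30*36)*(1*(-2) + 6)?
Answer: 4320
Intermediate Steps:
(30*36)*(1*(-2) + 6) = 1080*(-2 + 6) = 1080*4 = 4320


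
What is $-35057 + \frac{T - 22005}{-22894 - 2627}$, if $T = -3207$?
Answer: $- \frac{298221495}{8507} \approx -35056.0$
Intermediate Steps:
$-35057 + \frac{T - 22005}{-22894 - 2627} = -35057 + \frac{-3207 - 22005}{-22894 - 2627} = -35057 - \frac{25212}{-25521} = -35057 - - \frac{8404}{8507} = -35057 + \frac{8404}{8507} = - \frac{298221495}{8507}$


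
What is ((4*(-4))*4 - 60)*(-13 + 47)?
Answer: -4216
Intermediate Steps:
((4*(-4))*4 - 60)*(-13 + 47) = (-16*4 - 60)*34 = (-64 - 60)*34 = -124*34 = -4216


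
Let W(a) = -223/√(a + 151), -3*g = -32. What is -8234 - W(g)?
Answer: -8234 + 223*√1455/485 ≈ -8216.5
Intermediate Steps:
g = 32/3 (g = -⅓*(-32) = 32/3 ≈ 10.667)
W(a) = -223/√(151 + a)
-8234 - W(g) = -8234 - (-223)/√(151 + 32/3) = -8234 - (-223)/√(485/3) = -8234 - (-223)*√1455/485 = -8234 + 223*√1455/485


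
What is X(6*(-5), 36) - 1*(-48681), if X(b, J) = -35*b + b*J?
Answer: 48651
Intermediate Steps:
X(b, J) = -35*b + J*b
X(6*(-5), 36) - 1*(-48681) = (6*(-5))*(-35 + 36) - 1*(-48681) = -30*1 + 48681 = -30 + 48681 = 48651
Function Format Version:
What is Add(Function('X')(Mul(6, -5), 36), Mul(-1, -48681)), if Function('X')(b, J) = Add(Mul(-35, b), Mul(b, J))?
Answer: 48651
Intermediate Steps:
Function('X')(b, J) = Add(Mul(-35, b), Mul(J, b))
Add(Function('X')(Mul(6, -5), 36), Mul(-1, -48681)) = Add(Mul(Mul(6, -5), Add(-35, 36)), Mul(-1, -48681)) = Add(Mul(-30, 1), 48681) = Add(-30, 48681) = 48651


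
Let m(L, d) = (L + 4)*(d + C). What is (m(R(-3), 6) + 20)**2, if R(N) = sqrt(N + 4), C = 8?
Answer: 8100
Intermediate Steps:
R(N) = sqrt(4 + N)
m(L, d) = (4 + L)*(8 + d) (m(L, d) = (L + 4)*(d + 8) = (4 + L)*(8 + d))
(m(R(-3), 6) + 20)**2 = ((32 + 4*6 + 8*sqrt(4 - 3) + sqrt(4 - 3)*6) + 20)**2 = ((32 + 24 + 8*sqrt(1) + sqrt(1)*6) + 20)**2 = ((32 + 24 + 8*1 + 1*6) + 20)**2 = ((32 + 24 + 8 + 6) + 20)**2 = (70 + 20)**2 = 90**2 = 8100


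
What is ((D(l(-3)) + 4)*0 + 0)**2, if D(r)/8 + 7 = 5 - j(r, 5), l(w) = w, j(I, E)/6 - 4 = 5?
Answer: 0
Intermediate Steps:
j(I, E) = 54 (j(I, E) = 24 + 6*5 = 24 + 30 = 54)
D(r) = -448 (D(r) = -56 + 8*(5 - 1*54) = -56 + 8*(5 - 54) = -56 + 8*(-49) = -56 - 392 = -448)
((D(l(-3)) + 4)*0 + 0)**2 = ((-448 + 4)*0 + 0)**2 = (-444*0 + 0)**2 = (0 + 0)**2 = 0**2 = 0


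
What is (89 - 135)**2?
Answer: 2116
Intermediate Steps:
(89 - 135)**2 = (-46)**2 = 2116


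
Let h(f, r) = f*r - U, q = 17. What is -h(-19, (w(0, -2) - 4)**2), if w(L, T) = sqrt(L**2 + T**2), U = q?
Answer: 93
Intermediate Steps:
U = 17
h(f, r) = -17 + f*r (h(f, r) = f*r - 1*17 = f*r - 17 = -17 + f*r)
-h(-19, (w(0, -2) - 4)**2) = -(-17 - 19*(sqrt(0**2 + (-2)**2) - 4)**2) = -(-17 - 19*(sqrt(0 + 4) - 4)**2) = -(-17 - 19*(sqrt(4) - 4)**2) = -(-17 - 19*(2 - 4)**2) = -(-17 - 19*(-2)**2) = -(-17 - 19*4) = -(-17 - 76) = -1*(-93) = 93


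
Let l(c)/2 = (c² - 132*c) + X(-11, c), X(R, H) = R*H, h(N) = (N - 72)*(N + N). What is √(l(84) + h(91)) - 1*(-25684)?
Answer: 25684 + I*√6454 ≈ 25684.0 + 80.337*I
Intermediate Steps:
h(N) = 2*N*(-72 + N) (h(N) = (-72 + N)*(2*N) = 2*N*(-72 + N))
X(R, H) = H*R
l(c) = -286*c + 2*c² (l(c) = 2*((c² - 132*c) + c*(-11)) = 2*((c² - 132*c) - 11*c) = 2*(c² - 143*c) = -286*c + 2*c²)
√(l(84) + h(91)) - 1*(-25684) = √(2*84*(-143 + 84) + 2*91*(-72 + 91)) - 1*(-25684) = √(2*84*(-59) + 2*91*19) + 25684 = √(-9912 + 3458) + 25684 = √(-6454) + 25684 = I*√6454 + 25684 = 25684 + I*√6454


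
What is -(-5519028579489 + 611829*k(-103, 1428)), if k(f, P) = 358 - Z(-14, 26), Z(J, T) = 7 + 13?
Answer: 5518821781287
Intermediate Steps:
Z(J, T) = 20
k(f, P) = 338 (k(f, P) = 358 - 1*20 = 358 - 20 = 338)
-(-5519028579489 + 611829*k(-103, 1428)) = -611829/(1/(338 - 9020541)) = -611829/(1/(-9020203)) = -611829/(-1/9020203) = -611829*(-9020203) = 5518821781287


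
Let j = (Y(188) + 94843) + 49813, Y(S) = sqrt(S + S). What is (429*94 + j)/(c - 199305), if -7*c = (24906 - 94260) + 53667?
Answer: -13213/14076 - sqrt(94)/98532 ≈ -0.93879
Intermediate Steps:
c = 2241 (c = -((24906 - 94260) + 53667)/7 = -(-69354 + 53667)/7 = -1/7*(-15687) = 2241)
Y(S) = sqrt(2)*sqrt(S) (Y(S) = sqrt(2*S) = sqrt(2)*sqrt(S))
j = 144656 + 2*sqrt(94) (j = (sqrt(2)*sqrt(188) + 94843) + 49813 = (sqrt(2)*(2*sqrt(47)) + 94843) + 49813 = (2*sqrt(94) + 94843) + 49813 = (94843 + 2*sqrt(94)) + 49813 = 144656 + 2*sqrt(94) ≈ 1.4468e+5)
(429*94 + j)/(c - 199305) = (429*94 + (144656 + 2*sqrt(94)))/(2241 - 199305) = (40326 + (144656 + 2*sqrt(94)))/(-197064) = (184982 + 2*sqrt(94))*(-1/197064) = -13213/14076 - sqrt(94)/98532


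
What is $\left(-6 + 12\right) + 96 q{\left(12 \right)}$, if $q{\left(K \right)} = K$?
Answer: $1158$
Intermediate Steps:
$\left(-6 + 12\right) + 96 q{\left(12 \right)} = \left(-6 + 12\right) + 96 \cdot 12 = 6 + 1152 = 1158$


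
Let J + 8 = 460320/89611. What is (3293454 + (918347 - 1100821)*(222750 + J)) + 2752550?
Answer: -3641747583064824/89611 ≈ -4.0640e+10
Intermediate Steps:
J = -256568/89611 (J = -8 + 460320/89611 = -256568/89611 ≈ -2.8631)
(3293454 + (918347 - 1100821)*(222750 + J)) + 2752550 = (3293454 + (918347 - 1100821)*(222750 - 256568/89611)) + 2752550 = (3293454 - 182474*19960593682/89611) + 2752550 = (3293454 - 3642289371529268/89611) + 2752550 = -3641994241822874/89611 + 2752550 = -3641747583064824/89611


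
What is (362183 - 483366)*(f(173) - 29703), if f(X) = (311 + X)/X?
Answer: 622654613705/173 ≈ 3.5992e+9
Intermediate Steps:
f(X) = (311 + X)/X
(362183 - 483366)*(f(173) - 29703) = (362183 - 483366)*((311 + 173)/173 - 29703) = -121183*((1/173)*484 - 29703) = -121183*(484/173 - 29703) = -121183*(-5138135/173) = 622654613705/173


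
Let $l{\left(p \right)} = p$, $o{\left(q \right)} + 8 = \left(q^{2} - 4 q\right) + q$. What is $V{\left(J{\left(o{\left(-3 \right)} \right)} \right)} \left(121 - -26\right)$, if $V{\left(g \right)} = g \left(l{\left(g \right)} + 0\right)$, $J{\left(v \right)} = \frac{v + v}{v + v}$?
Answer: $147$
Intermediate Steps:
$o{\left(q \right)} = -8 + q^{2} - 3 q$ ($o{\left(q \right)} = -8 + \left(\left(q^{2} - 4 q\right) + q\right) = -8 + \left(q^{2} - 3 q\right) = -8 + q^{2} - 3 q$)
$J{\left(v \right)} = 1$ ($J{\left(v \right)} = \frac{2 v}{2 v} = 2 v \frac{1}{2 v} = 1$)
$V{\left(g \right)} = g^{2}$ ($V{\left(g \right)} = g \left(g + 0\right) = g g = g^{2}$)
$V{\left(J{\left(o{\left(-3 \right)} \right)} \right)} \left(121 - -26\right) = 1^{2} \left(121 - -26\right) = 1 \left(121 + 26\right) = 1 \cdot 147 = 147$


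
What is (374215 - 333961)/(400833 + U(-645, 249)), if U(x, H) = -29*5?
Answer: 20127/200344 ≈ 0.10046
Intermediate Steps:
U(x, H) = -145
(374215 - 333961)/(400833 + U(-645, 249)) = (374215 - 333961)/(400833 - 145) = 40254/400688 = 40254*(1/400688) = 20127/200344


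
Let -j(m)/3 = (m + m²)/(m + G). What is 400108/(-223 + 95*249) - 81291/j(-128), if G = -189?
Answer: -24346355365/47613824 ≈ -511.33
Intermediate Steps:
j(m) = -3*(m + m²)/(-189 + m) (j(m) = -3*(m + m²)/(m - 189) = -3*(m + m²)/(-189 + m))
400108/(-223 + 95*249) - 81291/j(-128) = 400108/(-223 + 95*249) - 81291*(-189 - 128)/(384*(1 - 128)) = 400108/(-223 + 23655) - 81291/((-3*(-128)*(-127)/(-317))) = 400108/23432 - 81291/((-3*(-128)*(-1/317)*(-127))) = 400108*(1/23432) - 81291/48768/317 = 100027/5858 - 81291*317/48768 = 100027/5858 - 8589749/16256 = -24346355365/47613824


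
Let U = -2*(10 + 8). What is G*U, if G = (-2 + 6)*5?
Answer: -720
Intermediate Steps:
G = 20 (G = 4*5 = 20)
U = -36 (U = -2*18 = -36)
G*U = 20*(-36) = -720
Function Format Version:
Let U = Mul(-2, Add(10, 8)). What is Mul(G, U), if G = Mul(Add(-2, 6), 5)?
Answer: -720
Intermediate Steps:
G = 20 (G = Mul(4, 5) = 20)
U = -36 (U = Mul(-2, 18) = -36)
Mul(G, U) = Mul(20, -36) = -720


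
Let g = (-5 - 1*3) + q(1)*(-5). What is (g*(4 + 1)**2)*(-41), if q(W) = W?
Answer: 13325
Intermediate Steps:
g = -13 (g = (-5 - 1*3) + 1*(-5) = (-5 - 3) - 5 = -8 - 5 = -13)
(g*(4 + 1)**2)*(-41) = -13*(4 + 1)**2*(-41) = -13*5**2*(-41) = -13*25*(-41) = -325*(-41) = 13325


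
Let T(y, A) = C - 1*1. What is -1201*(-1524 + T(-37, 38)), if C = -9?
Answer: 1842334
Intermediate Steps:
T(y, A) = -10 (T(y, A) = -9 - 1*1 = -9 - 1 = -10)
-1201*(-1524 + T(-37, 38)) = -1201*(-1524 - 10) = -1201*(-1534) = 1842334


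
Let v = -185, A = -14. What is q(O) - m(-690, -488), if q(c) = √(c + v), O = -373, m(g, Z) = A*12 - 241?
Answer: 409 + 3*I*√62 ≈ 409.0 + 23.622*I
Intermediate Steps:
m(g, Z) = -409 (m(g, Z) = -14*12 - 241 = -168 - 241 = -409)
q(c) = √(-185 + c) (q(c) = √(c - 185) = √(-185 + c))
q(O) - m(-690, -488) = √(-185 - 373) - 1*(-409) = √(-558) + 409 = 3*I*√62 + 409 = 409 + 3*I*√62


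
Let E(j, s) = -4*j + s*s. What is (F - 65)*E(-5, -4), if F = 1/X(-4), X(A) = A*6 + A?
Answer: -16389/7 ≈ -2341.3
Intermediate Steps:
X(A) = 7*A (X(A) = 6*A + A = 7*A)
E(j, s) = s² - 4*j (E(j, s) = -4*j + s² = s² - 4*j)
F = -1/28 (F = 1/(7*(-4)) = 1/(-28) = -1/28 ≈ -0.035714)
(F - 65)*E(-5, -4) = (-1/28 - 65)*((-4)² - 4*(-5)) = -1821*(16 + 20)/28 = -1821/28*36 = -16389/7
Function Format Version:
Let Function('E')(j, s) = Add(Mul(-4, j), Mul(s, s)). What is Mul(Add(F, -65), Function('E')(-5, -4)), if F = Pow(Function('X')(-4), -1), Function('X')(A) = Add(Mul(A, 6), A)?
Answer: Rational(-16389, 7) ≈ -2341.3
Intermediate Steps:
Function('X')(A) = Mul(7, A) (Function('X')(A) = Add(Mul(6, A), A) = Mul(7, A))
Function('E')(j, s) = Add(Pow(s, 2), Mul(-4, j)) (Function('E')(j, s) = Add(Mul(-4, j), Pow(s, 2)) = Add(Pow(s, 2), Mul(-4, j)))
F = Rational(-1, 28) (F = Pow(Mul(7, -4), -1) = Pow(-28, -1) = Rational(-1, 28) ≈ -0.035714)
Mul(Add(F, -65), Function('E')(-5, -4)) = Mul(Add(Rational(-1, 28), -65), Add(Pow(-4, 2), Mul(-4, -5))) = Mul(Rational(-1821, 28), Add(16, 20)) = Mul(Rational(-1821, 28), 36) = Rational(-16389, 7)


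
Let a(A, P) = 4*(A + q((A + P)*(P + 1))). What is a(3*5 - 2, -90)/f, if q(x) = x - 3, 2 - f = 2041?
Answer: -27452/2039 ≈ -13.463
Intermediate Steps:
f = -2039 (f = 2 - 1*2041 = 2 - 2041 = -2039)
q(x) = -3 + x (q(x) = x - 1*3 = x - 3 = -3 + x)
a(A, P) = -12 + 4*A + 4*(1 + P)*(A + P) (a(A, P) = 4*(A + (-3 + (A + P)*(P + 1))) = 4*(A + (-3 + (A + P)*(1 + P))) = 4*(A + (-3 + (1 + P)*(A + P))) = 4*(-3 + A + (1 + P)*(A + P)) = -12 + 4*A + 4*(1 + P)*(A + P))
a(3*5 - 2, -90)/f = (-12 + 4*(-90) + 4*(-90)² + 8*(3*5 - 2) + 4*(3*5 - 2)*(-90))/(-2039) = (-12 - 360 + 4*8100 + 8*(15 - 2) + 4*(15 - 2)*(-90))*(-1/2039) = (-12 - 360 + 32400 + 8*13 + 4*13*(-90))*(-1/2039) = (-12 - 360 + 32400 + 104 - 4680)*(-1/2039) = 27452*(-1/2039) = -27452/2039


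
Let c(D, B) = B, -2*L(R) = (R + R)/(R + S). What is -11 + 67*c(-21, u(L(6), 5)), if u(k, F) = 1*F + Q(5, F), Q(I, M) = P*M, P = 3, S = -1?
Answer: 1329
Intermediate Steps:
Q(I, M) = 3*M
L(R) = -R/(-1 + R) (L(R) = -(R + R)/(2*(R - 1)) = -2*R/(2*(-1 + R)) = -R/(-1 + R))
u(k, F) = 4*F (u(k, F) = 1*F + 3*F = F + 3*F = 4*F)
-11 + 67*c(-21, u(L(6), 5)) = -11 + 67*(4*5) = -11 + 67*20 = -11 + 1340 = 1329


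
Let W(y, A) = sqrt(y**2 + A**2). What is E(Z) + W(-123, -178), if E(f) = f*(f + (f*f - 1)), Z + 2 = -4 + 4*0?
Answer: -174 + 13*sqrt(277) ≈ 42.363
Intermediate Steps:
Z = -6 (Z = -2 + (-4 + 4*0) = -2 + (-4 + 0) = -2 - 4 = -6)
E(f) = f*(-1 + f + f**2) (E(f) = f*(f + (f**2 - 1)) = f*(f + (-1 + f**2)) = f*(-1 + f + f**2))
W(y, A) = sqrt(A**2 + y**2)
E(Z) + W(-123, -178) = -6*(-1 - 6 + (-6)**2) + sqrt((-178)**2 + (-123)**2) = -6*(-1 - 6 + 36) + sqrt(31684 + 15129) = -6*29 + sqrt(46813) = -174 + 13*sqrt(277)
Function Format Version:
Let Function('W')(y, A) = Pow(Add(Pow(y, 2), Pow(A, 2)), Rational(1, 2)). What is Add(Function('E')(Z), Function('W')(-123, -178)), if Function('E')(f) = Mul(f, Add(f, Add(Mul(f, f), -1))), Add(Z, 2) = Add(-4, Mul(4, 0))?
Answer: Add(-174, Mul(13, Pow(277, Rational(1, 2)))) ≈ 42.363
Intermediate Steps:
Z = -6 (Z = Add(-2, Add(-4, Mul(4, 0))) = Add(-2, Add(-4, 0)) = Add(-2, -4) = -6)
Function('E')(f) = Mul(f, Add(-1, f, Pow(f, 2))) (Function('E')(f) = Mul(f, Add(f, Add(Pow(f, 2), -1))) = Mul(f, Add(f, Add(-1, Pow(f, 2)))) = Mul(f, Add(-1, f, Pow(f, 2))))
Function('W')(y, A) = Pow(Add(Pow(A, 2), Pow(y, 2)), Rational(1, 2))
Add(Function('E')(Z), Function('W')(-123, -178)) = Add(Mul(-6, Add(-1, -6, Pow(-6, 2))), Pow(Add(Pow(-178, 2), Pow(-123, 2)), Rational(1, 2))) = Add(Mul(-6, Add(-1, -6, 36)), Pow(Add(31684, 15129), Rational(1, 2))) = Add(Mul(-6, 29), Pow(46813, Rational(1, 2))) = Add(-174, Mul(13, Pow(277, Rational(1, 2))))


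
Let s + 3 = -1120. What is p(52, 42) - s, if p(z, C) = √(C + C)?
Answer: 1123 + 2*√21 ≈ 1132.2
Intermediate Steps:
s = -1123 (s = -3 - 1120 = -1123)
p(z, C) = √2*√C (p(z, C) = √(2*C) = √2*√C)
p(52, 42) - s = √2*√42 - 1*(-1123) = 2*√21 + 1123 = 1123 + 2*√21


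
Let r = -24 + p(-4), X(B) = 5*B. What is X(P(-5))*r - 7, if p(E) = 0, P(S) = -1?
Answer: 113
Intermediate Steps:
r = -24 (r = -24 + 0 = -24)
X(P(-5))*r - 7 = (5*(-1))*(-24) - 7 = -5*(-24) - 7 = 120 - 7 = 113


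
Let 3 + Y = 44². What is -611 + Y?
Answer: 1322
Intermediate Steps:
Y = 1933 (Y = -3 + 44² = -3 + 1936 = 1933)
-611 + Y = -611 + 1933 = 1322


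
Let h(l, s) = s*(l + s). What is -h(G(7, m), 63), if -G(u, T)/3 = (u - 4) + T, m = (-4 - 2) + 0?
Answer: -4536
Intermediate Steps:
m = -6 (m = -6 + 0 = -6)
G(u, T) = 12 - 3*T - 3*u (G(u, T) = -3*((u - 4) + T) = -3*((-4 + u) + T) = -3*(-4 + T + u) = 12 - 3*T - 3*u)
-h(G(7, m), 63) = -63*((12 - 3*(-6) - 3*7) + 63) = -63*((12 + 18 - 21) + 63) = -63*(9 + 63) = -63*72 = -1*4536 = -4536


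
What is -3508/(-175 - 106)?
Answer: 3508/281 ≈ 12.484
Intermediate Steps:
-3508/(-175 - 106) = -3508/(-281) = -1/281*(-3508) = 3508/281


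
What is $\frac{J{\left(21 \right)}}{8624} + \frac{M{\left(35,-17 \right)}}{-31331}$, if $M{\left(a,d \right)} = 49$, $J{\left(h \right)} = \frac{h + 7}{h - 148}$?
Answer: $- \frac{1948015}{1225543396} \approx -0.0015895$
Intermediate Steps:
$J{\left(h \right)} = \frac{7 + h}{-148 + h}$
$\frac{J{\left(21 \right)}}{8624} + \frac{M{\left(35,-17 \right)}}{-31331} = \frac{\frac{1}{-148 + 21} \left(7 + 21\right)}{8624} + \frac{49}{-31331} = \frac{1}{-127} \cdot 28 \cdot \frac{1}{8624} + 49 \left(- \frac{1}{31331}\right) = \left(- \frac{1}{127}\right) 28 \cdot \frac{1}{8624} - \frac{49}{31331} = \left(- \frac{28}{127}\right) \frac{1}{8624} - \frac{49}{31331} = - \frac{1}{39116} - \frac{49}{31331} = - \frac{1948015}{1225543396}$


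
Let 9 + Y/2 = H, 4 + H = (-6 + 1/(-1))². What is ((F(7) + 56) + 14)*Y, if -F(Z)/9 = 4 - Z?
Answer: 6984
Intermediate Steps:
F(Z) = -36 + 9*Z (F(Z) = -9*(4 - Z) = -36 + 9*Z)
H = 45 (H = -4 + (-6 + 1/(-1))² = -4 + (-6 - 1)² = -4 + (-7)² = -4 + 49 = 45)
Y = 72 (Y = -18 + 2*45 = -18 + 90 = 72)
((F(7) + 56) + 14)*Y = (((-36 + 9*7) + 56) + 14)*72 = (((-36 + 63) + 56) + 14)*72 = ((27 + 56) + 14)*72 = (83 + 14)*72 = 97*72 = 6984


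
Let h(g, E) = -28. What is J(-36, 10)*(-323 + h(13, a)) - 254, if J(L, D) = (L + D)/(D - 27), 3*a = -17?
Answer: -13444/17 ≈ -790.82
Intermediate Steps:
a = -17/3 (a = (⅓)*(-17) = -17/3 ≈ -5.6667)
J(L, D) = (D + L)/(-27 + D)
J(-36, 10)*(-323 + h(13, a)) - 254 = ((10 - 36)/(-27 + 10))*(-323 - 28) - 254 = (-26/(-17))*(-351) - 254 = -1/17*(-26)*(-351) - 254 = (26/17)*(-351) - 254 = -9126/17 - 254 = -13444/17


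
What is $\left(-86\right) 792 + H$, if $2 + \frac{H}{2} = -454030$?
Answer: $-976176$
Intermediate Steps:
$H = -908064$ ($H = -4 + 2 \left(-454030\right) = -4 - 908060 = -908064$)
$\left(-86\right) 792 + H = \left(-86\right) 792 - 908064 = -68112 - 908064 = -976176$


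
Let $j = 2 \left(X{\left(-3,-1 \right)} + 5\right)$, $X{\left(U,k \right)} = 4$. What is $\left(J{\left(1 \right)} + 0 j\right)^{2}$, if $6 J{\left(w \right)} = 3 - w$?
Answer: $\frac{1}{9} \approx 0.11111$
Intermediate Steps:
$J{\left(w \right)} = \frac{1}{2} - \frac{w}{6}$ ($J{\left(w \right)} = \frac{3 - w}{6} = \frac{1}{2} - \frac{w}{6}$)
$j = 18$ ($j = 2 \left(4 + 5\right) = 2 \cdot 9 = 18$)
$\left(J{\left(1 \right)} + 0 j\right)^{2} = \left(\left(\frac{1}{2} - \frac{1}{6}\right) + 0 \cdot 18\right)^{2} = \left(\left(\frac{1}{2} - \frac{1}{6}\right) + 0\right)^{2} = \left(\frac{1}{3} + 0\right)^{2} = \left(\frac{1}{3}\right)^{2} = \frac{1}{9}$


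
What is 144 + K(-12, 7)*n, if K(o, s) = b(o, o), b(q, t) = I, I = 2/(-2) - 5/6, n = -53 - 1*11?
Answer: 784/3 ≈ 261.33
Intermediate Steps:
n = -64 (n = -53 - 11 = -64)
I = -11/6 (I = 2*(-½) - 5*⅙ = -1 - ⅚ = -11/6 ≈ -1.8333)
b(q, t) = -11/6
K(o, s) = -11/6
144 + K(-12, 7)*n = 144 - 11/6*(-64) = 144 + 352/3 = 784/3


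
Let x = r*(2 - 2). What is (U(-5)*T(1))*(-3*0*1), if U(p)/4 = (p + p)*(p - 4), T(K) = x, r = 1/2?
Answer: 0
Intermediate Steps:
r = ½ ≈ 0.50000
x = 0 (x = (2 - 2)/2 = (½)*0 = 0)
T(K) = 0
U(p) = 8*p*(-4 + p) (U(p) = 4*((p + p)*(p - 4)) = 4*((2*p)*(-4 + p)) = 4*(2*p*(-4 + p)) = 8*p*(-4 + p))
(U(-5)*T(1))*(-3*0*1) = ((8*(-5)*(-4 - 5))*0)*(-3*0*1) = ((8*(-5)*(-9))*0)*(0*1) = (360*0)*0 = 0*0 = 0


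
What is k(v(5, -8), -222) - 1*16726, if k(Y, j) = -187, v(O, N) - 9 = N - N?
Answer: -16913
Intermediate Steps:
v(O, N) = 9 (v(O, N) = 9 + (N - N) = 9 + 0 = 9)
k(v(5, -8), -222) - 1*16726 = -187 - 1*16726 = -187 - 16726 = -16913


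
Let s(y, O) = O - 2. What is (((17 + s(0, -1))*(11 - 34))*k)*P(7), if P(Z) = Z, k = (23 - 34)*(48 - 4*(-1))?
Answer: 1289288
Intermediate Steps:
s(y, O) = -2 + O
k = -572 (k = -11*(48 + 4) = -11*52 = -572)
(((17 + s(0, -1))*(11 - 34))*k)*P(7) = (((17 + (-2 - 1))*(11 - 34))*(-572))*7 = (((17 - 3)*(-23))*(-572))*7 = ((14*(-23))*(-572))*7 = -322*(-572)*7 = 184184*7 = 1289288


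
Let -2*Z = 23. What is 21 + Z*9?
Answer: -165/2 ≈ -82.500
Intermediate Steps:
Z = -23/2 (Z = -½*23 = -23/2 ≈ -11.500)
21 + Z*9 = 21 - 23/2*9 = 21 - 207/2 = -165/2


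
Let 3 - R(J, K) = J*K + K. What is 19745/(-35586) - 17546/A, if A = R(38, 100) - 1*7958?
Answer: 390314981/421872030 ≈ 0.92520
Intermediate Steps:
R(J, K) = 3 - K - J*K (R(J, K) = 3 - (J*K + K) = 3 - (K + J*K) = 3 + (-K - J*K) = 3 - K - J*K)
A = -11855 (A = (3 - 1*100 - 1*38*100) - 1*7958 = (3 - 100 - 3800) - 7958 = -3897 - 7958 = -11855)
19745/(-35586) - 17546/A = 19745/(-35586) - 17546/(-11855) = 19745*(-1/35586) - 17546*(-1/11855) = -19745/35586 + 17546/11855 = 390314981/421872030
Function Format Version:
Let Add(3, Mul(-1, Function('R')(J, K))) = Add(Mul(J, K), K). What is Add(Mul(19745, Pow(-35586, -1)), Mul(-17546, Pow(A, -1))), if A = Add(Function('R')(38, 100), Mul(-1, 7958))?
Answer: Rational(390314981, 421872030) ≈ 0.92520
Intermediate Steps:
Function('R')(J, K) = Add(3, Mul(-1, K), Mul(-1, J, K)) (Function('R')(J, K) = Add(3, Mul(-1, Add(Mul(J, K), K))) = Add(3, Mul(-1, Add(K, Mul(J, K)))) = Add(3, Add(Mul(-1, K), Mul(-1, J, K))) = Add(3, Mul(-1, K), Mul(-1, J, K)))
A = -11855 (A = Add(Add(3, Mul(-1, 100), Mul(-1, 38, 100)), Mul(-1, 7958)) = Add(Add(3, -100, -3800), -7958) = Add(-3897, -7958) = -11855)
Add(Mul(19745, Pow(-35586, -1)), Mul(-17546, Pow(A, -1))) = Add(Mul(19745, Pow(-35586, -1)), Mul(-17546, Pow(-11855, -1))) = Add(Mul(19745, Rational(-1, 35586)), Mul(-17546, Rational(-1, 11855))) = Add(Rational(-19745, 35586), Rational(17546, 11855)) = Rational(390314981, 421872030)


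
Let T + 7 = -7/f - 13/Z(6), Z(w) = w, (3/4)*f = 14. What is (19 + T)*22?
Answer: 2497/12 ≈ 208.08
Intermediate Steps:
f = 56/3 (f = (4/3)*14 = 56/3 ≈ 18.667)
T = -229/24 (T = -7 + (-7/56/3 - 13/6) = -7 + (-7*3/56 - 13*⅙) = -7 + (-3/8 - 13/6) = -7 - 61/24 = -229/24 ≈ -9.5417)
(19 + T)*22 = (19 - 229/24)*22 = (227/24)*22 = 2497/12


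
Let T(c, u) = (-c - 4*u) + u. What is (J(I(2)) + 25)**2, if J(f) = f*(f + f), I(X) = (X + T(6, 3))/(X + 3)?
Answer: 927369/625 ≈ 1483.8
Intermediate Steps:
T(c, u) = -c - 3*u
I(X) = (-15 + X)/(3 + X) (I(X) = (X + (-1*6 - 3*3))/(X + 3) = (X + (-6 - 9))/(3 + X) = (X - 15)/(3 + X) = (-15 + X)/(3 + X))
J(f) = 2*f**2 (J(f) = f*(2*f) = 2*f**2)
(J(I(2)) + 25)**2 = (2*((-15 + 2)/(3 + 2))**2 + 25)**2 = (2*(-13/5)**2 + 25)**2 = (2*(169/25) + 25)**2 = (338/25 + 25)**2 = (963/25)**2 = 927369/625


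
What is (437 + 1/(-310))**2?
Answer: 18351849961/96100 ≈ 1.9097e+5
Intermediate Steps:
(437 + 1/(-310))**2 = (437 - 1/310)**2 = (135469/310)**2 = 18351849961/96100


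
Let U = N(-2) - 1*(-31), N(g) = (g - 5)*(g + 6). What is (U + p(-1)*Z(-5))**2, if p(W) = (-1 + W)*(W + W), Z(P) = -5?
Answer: 289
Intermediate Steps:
N(g) = (-5 + g)*(6 + g)
p(W) = 2*W*(-1 + W) (p(W) = (-1 + W)*(2*W) = 2*W*(-1 + W))
U = 3 (U = (-30 - 2 + (-2)**2) - 1*(-31) = (-30 - 2 + 4) + 31 = -28 + 31 = 3)
(U + p(-1)*Z(-5))**2 = (3 + (2*(-1)*(-1 - 1))*(-5))**2 = (3 + (2*(-1)*(-2))*(-5))**2 = (3 + 4*(-5))**2 = (3 - 20)**2 = (-17)**2 = 289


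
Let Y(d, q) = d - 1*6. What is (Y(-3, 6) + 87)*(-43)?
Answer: -3354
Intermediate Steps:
Y(d, q) = -6 + d (Y(d, q) = d - 6 = -6 + d)
(Y(-3, 6) + 87)*(-43) = ((-6 - 3) + 87)*(-43) = (-9 + 87)*(-43) = 78*(-43) = -3354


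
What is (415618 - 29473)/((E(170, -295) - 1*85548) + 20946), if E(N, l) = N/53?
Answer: -20465685/3423736 ≈ -5.9776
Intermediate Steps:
E(N, l) = N/53 (E(N, l) = N*(1/53) = N/53)
(415618 - 29473)/((E(170, -295) - 1*85548) + 20946) = (415618 - 29473)/(((1/53)*170 - 1*85548) + 20946) = 386145/((170/53 - 85548) + 20946) = 386145/(-4533874/53 + 20946) = 386145/(-3423736/53) = 386145*(-53/3423736) = -20465685/3423736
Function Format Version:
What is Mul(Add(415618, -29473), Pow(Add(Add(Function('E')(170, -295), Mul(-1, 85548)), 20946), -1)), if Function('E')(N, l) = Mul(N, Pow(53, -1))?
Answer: Rational(-20465685, 3423736) ≈ -5.9776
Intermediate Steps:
Function('E')(N, l) = Mul(Rational(1, 53), N) (Function('E')(N, l) = Mul(N, Rational(1, 53)) = Mul(Rational(1, 53), N))
Mul(Add(415618, -29473), Pow(Add(Add(Function('E')(170, -295), Mul(-1, 85548)), 20946), -1)) = Mul(Add(415618, -29473), Pow(Add(Add(Mul(Rational(1, 53), 170), Mul(-1, 85548)), 20946), -1)) = Mul(386145, Pow(Add(Add(Rational(170, 53), -85548), 20946), -1)) = Mul(386145, Pow(Add(Rational(-4533874, 53), 20946), -1)) = Mul(386145, Pow(Rational(-3423736, 53), -1)) = Mul(386145, Rational(-53, 3423736)) = Rational(-20465685, 3423736)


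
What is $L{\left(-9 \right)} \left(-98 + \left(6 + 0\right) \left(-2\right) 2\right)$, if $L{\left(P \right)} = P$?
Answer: $1098$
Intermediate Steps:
$L{\left(-9 \right)} \left(-98 + \left(6 + 0\right) \left(-2\right) 2\right) = - 9 \left(-98 + \left(6 + 0\right) \left(-2\right) 2\right) = - 9 \left(-98 + 6 \left(-2\right) 2\right) = - 9 \left(-98 - 24\right) = \left(-9\right) \left(-122\right) = 1098$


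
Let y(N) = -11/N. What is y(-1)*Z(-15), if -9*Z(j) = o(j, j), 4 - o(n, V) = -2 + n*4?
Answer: -242/3 ≈ -80.667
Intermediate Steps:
o(n, V) = 6 - 4*n (o(n, V) = 4 - (-2 + n*4) = 4 - (-2 + 4*n) = 4 + (2 - 4*n) = 6 - 4*n)
Z(j) = -2/3 + 4*j/9 (Z(j) = -(6 - 4*j)/9 = -2/3 + 4*j/9)
y(-1)*Z(-15) = (-11/(-1))*(-2/3 + (4/9)*(-15)) = (-11*(-1))*(-2/3 - 20/3) = 11*(-22/3) = -242/3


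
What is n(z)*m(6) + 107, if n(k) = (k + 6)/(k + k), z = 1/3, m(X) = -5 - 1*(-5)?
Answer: 107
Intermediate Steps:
m(X) = 0 (m(X) = -5 + 5 = 0)
z = ⅓ ≈ 0.33333
n(k) = (6 + k)/(2*k) (n(k) = (6 + k)/((2*k)) = (6 + k)*(1/(2*k)) = (6 + k)/(2*k))
n(z)*m(6) + 107 = ((6 + ⅓)/(2*(⅓)))*0 + 107 = ((½)*3*(19/3))*0 + 107 = (19/2)*0 + 107 = 0 + 107 = 107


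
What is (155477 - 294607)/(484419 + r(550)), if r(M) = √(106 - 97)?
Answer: -69565/242211 ≈ -0.28721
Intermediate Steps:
r(M) = 3 (r(M) = √9 = 3)
(155477 - 294607)/(484419 + r(550)) = (155477 - 294607)/(484419 + 3) = -139130/484422 = -139130*1/484422 = -69565/242211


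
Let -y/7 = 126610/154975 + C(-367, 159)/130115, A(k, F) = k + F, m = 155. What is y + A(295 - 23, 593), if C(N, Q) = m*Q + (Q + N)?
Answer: 692021119942/806582885 ≈ 857.97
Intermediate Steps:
C(N, Q) = N + 156*Q (C(N, Q) = 155*Q + (Q + N) = 155*Q + (N + Q) = N + 156*Q)
A(k, F) = F + k
y = -5673075583/806582885 (y = -7*(126610/154975 + (-367 + 156*159)/130115) = -7*(126610*(1/154975) + (-367 + 24804)*(1/130115)) = -7*(25322/30995 + 24437*(1/130115)) = -7*(25322/30995 + 24437/130115) = -7*810439369/806582885 = -5673075583/806582885 ≈ -7.0335)
y + A(295 - 23, 593) = -5673075583/806582885 + (593 + (295 - 23)) = -5673075583/806582885 + (593 + 272) = -5673075583/806582885 + 865 = 692021119942/806582885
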